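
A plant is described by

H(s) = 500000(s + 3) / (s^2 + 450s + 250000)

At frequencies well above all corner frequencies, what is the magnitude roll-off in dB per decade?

-20 dB/decade

Each pole contributes −20 dB/decade at high frequency; each zero contributes +20 dB/decade.
Net: 1 zero(s) − 2 pole(s) → -20 dB/decade.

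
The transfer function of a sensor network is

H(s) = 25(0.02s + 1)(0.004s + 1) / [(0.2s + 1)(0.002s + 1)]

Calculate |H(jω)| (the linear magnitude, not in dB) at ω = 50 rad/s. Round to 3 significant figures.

3.57

At ω = 50 rad/s:
zero (1 + j50·0.02) = 1 + j1 → |·| ≈ 1.4142, ∠ ≈ 45.00°
zero (1 + j50·0.004) = 1 + j0.2 → |·| ≈ 1.0198, ∠ ≈ 11.31°
pole (1 + j50·0.2) = 1 + j10 → |·| ≈ 10.05, ∠ ≈ 84.29°
pole (1 + j50·0.002) = 1 + j0.1 → |·| ≈ 1.005, ∠ ≈ 5.71°
|H| = 25 · 1.4142 · 1.0198 / (10.05 · 1.005) ≈ 3.5697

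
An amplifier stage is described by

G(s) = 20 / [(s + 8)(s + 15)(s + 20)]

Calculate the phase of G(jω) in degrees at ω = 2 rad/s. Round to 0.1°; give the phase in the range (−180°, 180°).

-27.3°

At s = jω = j2:
pole (s+8): 8 + j2 → |·| = √(8²+2²) = √68 ≈ 8.2462, ∠ = arctan(2/8) ≈ 14.04°
pole (s+15): 15 + j2 → |·| = √(15²+2²) = √229 ≈ 15.133, ∠ = arctan(2/15) ≈ 7.59°
pole (s+20): 20 + j2 → |·| = √(20²+2²) = √404 ≈ 20.1, ∠ = arctan(2/20) ≈ 5.71°
∠G = 0.00° − 27.34° = -27.34°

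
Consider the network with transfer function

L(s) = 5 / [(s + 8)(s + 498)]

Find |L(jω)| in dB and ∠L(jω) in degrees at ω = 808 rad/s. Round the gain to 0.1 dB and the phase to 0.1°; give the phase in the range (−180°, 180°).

At s = jω = j808:
pole (s+8): 8 + j808 → |·| = √(8²+808²) = √652928 ≈ 808.04, ∠ = arctan(808/8) ≈ 89.43°
pole (s+498): 498 + j808 → |·| = √(498²+808²) = √900868 ≈ 949.14, ∠ = arctan(808/498) ≈ 58.35°
|L| = 5 / 7.6694e+05 ≈ 6.5194e-06
Gain = 20 log₁₀(6.5194e-06) ≈ -103.72 dB
∠L = 0.00° − 147.78° = -147.78°

-103.7 dB, -147.8°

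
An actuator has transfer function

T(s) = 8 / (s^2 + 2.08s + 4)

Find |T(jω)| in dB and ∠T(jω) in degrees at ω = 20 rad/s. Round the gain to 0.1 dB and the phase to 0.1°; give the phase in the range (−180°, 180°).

At s = jω = j20:
quadratic: (j20)² + 2.08·j20 + 4 = -396 + j41.6 → |·| ≈ 398.18, ∠ ≈ 174.00°
|T| = 8 / 398.18 ≈ 0.020091
Gain = 20 log₁₀(0.020091) ≈ -33.94 dB
∠T = 0.00° − 174.00° = -174.00°

-33.9 dB, -174.0°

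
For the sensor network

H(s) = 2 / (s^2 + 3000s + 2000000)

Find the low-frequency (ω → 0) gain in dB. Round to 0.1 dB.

H(0) = 2 / 2000000 = 1e-06
20 log₁₀(1e-06) ≈ -120.00 dB

-120.0 dB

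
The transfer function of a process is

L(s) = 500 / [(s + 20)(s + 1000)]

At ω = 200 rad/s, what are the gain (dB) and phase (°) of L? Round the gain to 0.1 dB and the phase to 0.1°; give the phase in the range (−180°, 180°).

At s = jω = j200:
pole (s+20): 20 + j200 → |·| = √(20²+200²) = √40400 ≈ 201, ∠ = arctan(200/20) ≈ 84.29°
pole (s+1000): 1000 + j200 → |·| = √(1000²+200²) = √1040000 ≈ 1019.8, ∠ = arctan(200/1000) ≈ 11.31°
|L| = 500 / 2.0498e+05 ≈ 0.0024393
Gain = 20 log₁₀(0.0024393) ≈ -52.25 dB
∠L = 0.00° − 95.60° = -95.60°

-52.3 dB, -95.6°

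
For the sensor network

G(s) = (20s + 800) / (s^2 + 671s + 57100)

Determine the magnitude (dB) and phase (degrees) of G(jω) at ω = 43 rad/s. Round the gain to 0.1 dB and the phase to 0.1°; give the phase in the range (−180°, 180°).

-34.5 dB, 19.5°

Substitute s = j43:
Numerator: 20(j43) + 800 = 800 + j860
Denominator: (j43)^2 + 671(j43) + 57100 = 55251 + j28853
|N| = √(800² + 860²) ≈ 1174.6, ∠N ≈ 47.07°
|D| = √(55251² + 28853²) ≈ 62331, ∠D ≈ 27.57°
|G| = 1174.6 / 62331 ≈ 0.018845
Gain = 20 log₁₀(0.018845) ≈ -34.50 dB
∠G = 47.07° − 27.57° = 19.50°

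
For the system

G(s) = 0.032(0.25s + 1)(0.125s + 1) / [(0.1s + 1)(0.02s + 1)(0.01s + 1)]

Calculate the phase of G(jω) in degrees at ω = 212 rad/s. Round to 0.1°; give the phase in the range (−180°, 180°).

At ω = 212 rad/s:
zero (1 + j212·0.25) = 1 + j53 → |·| ≈ 53.009, ∠ ≈ 88.92°
zero (1 + j212·0.125) = 1 + j26.5 → |·| ≈ 26.519, ∠ ≈ 87.84°
pole (1 + j212·0.1) = 1 + j21.2 → |·| ≈ 21.224, ∠ ≈ 87.30°
pole (1 + j212·0.02) = 1 + j4.24 → |·| ≈ 4.3563, ∠ ≈ 76.73°
pole (1 + j212·0.01) = 1 + j2.12 → |·| ≈ 2.344, ∠ ≈ 64.75°
∠G = (88.92° + 87.84°) − (87.30° + 76.73° + 64.75°) = -52.02°

-52.0°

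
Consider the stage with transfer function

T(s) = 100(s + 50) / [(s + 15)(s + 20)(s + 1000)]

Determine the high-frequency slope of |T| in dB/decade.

Each pole contributes −20 dB/decade at high frequency; each zero contributes +20 dB/decade.
Net: 1 zero(s) − 3 pole(s) → -40 dB/decade.

-40 dB/decade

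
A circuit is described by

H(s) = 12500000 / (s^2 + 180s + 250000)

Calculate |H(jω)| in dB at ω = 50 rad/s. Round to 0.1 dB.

34.1 dB

At s = jω = j50:
quadratic: (j50)² + 180·j50 + 250000 = 247500 + j9000 → |·| ≈ 2.4766e+05, ∠ ≈ 2.08°
|H| = 12500000 / 2.4766e+05 ≈ 50.472
Gain = 20 log₁₀(50.472) ≈ 34.06 dB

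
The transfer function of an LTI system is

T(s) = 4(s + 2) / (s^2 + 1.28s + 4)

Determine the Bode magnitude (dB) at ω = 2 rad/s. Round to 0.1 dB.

At s = jω = j2:
zero (s+2): 2 + j2 → |·| = √(2²+2²) = √8 ≈ 2.8284, ∠ = arctan(2/2) ≈ 45.00°
quadratic: (j2)² + 1.28·j2 + 4 = 0 + j2.56 → |·| ≈ 2.56, ∠ ≈ 90.00°
|T| = 4 · 2.8284 / 2.56 ≈ 4.4194
Gain = 20 log₁₀(4.4194) ≈ 12.91 dB

12.9 dB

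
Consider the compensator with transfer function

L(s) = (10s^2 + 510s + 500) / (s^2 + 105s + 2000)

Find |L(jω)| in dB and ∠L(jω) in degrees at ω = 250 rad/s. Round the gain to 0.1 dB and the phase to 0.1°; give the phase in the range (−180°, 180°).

Substitute s = j250:
Numerator: 10(j250)^2 + 510(j250) + 500 = -624500 + j127500
Denominator: (j250)^2 + 105(j250) + 2000 = -60500 + j26250
|N| = √(624500² + 127500²) ≈ 6.3738e+05, ∠N ≈ 168.46°
|D| = √(60500² + 26250²) ≈ 65949, ∠D ≈ 156.54°
|L| = 6.3738e+05 / 65949 ≈ 9.6647
Gain = 20 log₁₀(9.6647) ≈ 19.70 dB
∠L = 168.46° − 156.54° = 11.92°

19.7 dB, 11.9°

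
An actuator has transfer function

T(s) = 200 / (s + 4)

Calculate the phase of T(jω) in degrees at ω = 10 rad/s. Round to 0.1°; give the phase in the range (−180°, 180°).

-68.2°

At s = jω = j10:
pole (s+4): 4 + j10 → |·| = √(4²+10²) = √116 ≈ 10.77, ∠ = arctan(10/4) ≈ 68.20°
∠T = 0.00° − 68.20° = -68.20°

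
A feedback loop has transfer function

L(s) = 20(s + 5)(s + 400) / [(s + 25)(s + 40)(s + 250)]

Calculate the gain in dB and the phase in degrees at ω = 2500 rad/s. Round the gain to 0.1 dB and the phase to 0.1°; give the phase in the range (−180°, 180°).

At s = jω = j2500:
zero (s+5): 5 + j2500 → |·| = √(5²+2500²) = √6250025 ≈ 2500, ∠ = arctan(2500/5) ≈ 89.89°
zero (s+400): 400 + j2500 → |·| = √(400²+2500²) = √6410000 ≈ 2531.8, ∠ = arctan(2500/400) ≈ 80.91°
pole (s+25): 25 + j2500 → |·| = √(25²+2500²) = √6250625 ≈ 2500.1, ∠ = arctan(2500/25) ≈ 89.43°
pole (s+40): 40 + j2500 → |·| = √(40²+2500²) = √6251600 ≈ 2500.3, ∠ = arctan(2500/40) ≈ 89.08°
pole (s+250): 250 + j2500 → |·| = √(250²+2500²) = √6312500 ≈ 2512.5, ∠ = arctan(2500/250) ≈ 84.29°
|L| = 20 · 6.3295e+06 / 1.5706e+10 ≈ 0.00806
Gain = 20 log₁₀(0.00806) ≈ -41.87 dB
∠L = 170.80° − 262.80° = -92.00°

-41.9 dB, -92.0°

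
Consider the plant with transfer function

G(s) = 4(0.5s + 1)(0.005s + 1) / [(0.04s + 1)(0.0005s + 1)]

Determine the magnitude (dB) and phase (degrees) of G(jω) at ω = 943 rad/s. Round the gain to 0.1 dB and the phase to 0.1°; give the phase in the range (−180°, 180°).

46.8 dB, 54.2°

At ω = 943 rad/s:
zero (1 + j943·0.5) = 1 + j471.5 → |·| ≈ 471.5, ∠ ≈ 89.88°
zero (1 + j943·0.005) = 1 + j4.715 → |·| ≈ 4.8199, ∠ ≈ 78.03°
pole (1 + j943·0.04) = 1 + j37.72 → |·| ≈ 37.733, ∠ ≈ 88.48°
pole (1 + j943·0.0005) = 1 + j0.4715 → |·| ≈ 1.1056, ∠ ≈ 25.24°
|G| = 4 · 471.5 · 4.8199 / (37.733 · 1.1056) ≈ 217.9
Gain = 20 log₁₀(217.9) ≈ 46.77 dB
∠G = (89.88° + 78.03°) − (88.48° + 25.24°) = 54.19°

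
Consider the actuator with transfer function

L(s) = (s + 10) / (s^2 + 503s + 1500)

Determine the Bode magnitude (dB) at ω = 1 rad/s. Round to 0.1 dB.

Substitute s = j1:
Numerator: (j1) + 10 = 10 + j1
Denominator: (j1)^2 + 503(j1) + 1500 = 1499 + j503
|N| = √(10² + 1²) ≈ 10.05, ∠N ≈ 5.71°
|D| = √(1499² + 503²) ≈ 1581.1, ∠D ≈ 18.55°
|L| = 10.05 / 1581.1 ≈ 0.0063563
Gain = 20 log₁₀(0.0063563) ≈ -43.94 dB

-43.9 dB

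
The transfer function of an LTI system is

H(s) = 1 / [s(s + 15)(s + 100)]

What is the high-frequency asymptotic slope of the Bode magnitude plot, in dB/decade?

Each pole contributes −20 dB/decade at high frequency; each zero contributes +20 dB/decade.
Net: 0 zero(s) − 3 pole(s) → -60 dB/decade.

-60 dB/decade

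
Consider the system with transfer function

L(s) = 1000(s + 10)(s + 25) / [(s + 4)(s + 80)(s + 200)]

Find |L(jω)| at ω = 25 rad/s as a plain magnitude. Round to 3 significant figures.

2.23

At s = jω = j25:
zero (s+10): 10 + j25 → |·| = √(10²+25²) = √725 ≈ 26.926, ∠ = arctan(25/10) ≈ 68.20°
zero (s+25): 25 + j25 → |·| = √(25²+25²) = √1250 ≈ 35.355, ∠ = arctan(25/25) ≈ 45.00°
pole (s+4): 4 + j25 → |·| = √(4²+25²) = √641 ≈ 25.318, ∠ = arctan(25/4) ≈ 80.91°
pole (s+80): 80 + j25 → |·| = √(80²+25²) = √7025 ≈ 83.815, ∠ = arctan(25/80) ≈ 17.35°
pole (s+200): 200 + j25 → |·| = √(200²+25²) = √40625 ≈ 201.56, ∠ = arctan(25/200) ≈ 7.13°
|L| = 1000 · 951.97 / 4.2772e+05 ≈ 2.2257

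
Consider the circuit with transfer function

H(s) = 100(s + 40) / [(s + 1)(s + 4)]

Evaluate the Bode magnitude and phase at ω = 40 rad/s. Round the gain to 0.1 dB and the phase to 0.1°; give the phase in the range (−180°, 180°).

At s = jω = j40:
zero (s+40): 40 + j40 → |·| = √(40²+40²) = √3200 ≈ 56.569, ∠ = arctan(40/40) ≈ 45.00°
pole (s+1): 1 + j40 → |·| = √(1²+40²) = √1601 ≈ 40.012, ∠ = arctan(40/1) ≈ 88.57°
pole (s+4): 4 + j40 → |·| = √(4²+40²) = √1616 ≈ 40.2, ∠ = arctan(40/4) ≈ 84.29°
|H| = 100 · 56.569 / 1608.5 ≈ 3.5169
Gain = 20 log₁₀(3.5169) ≈ 10.92 dB
∠H = 45.00° − 172.86° = -127.86°

10.9 dB, -127.9°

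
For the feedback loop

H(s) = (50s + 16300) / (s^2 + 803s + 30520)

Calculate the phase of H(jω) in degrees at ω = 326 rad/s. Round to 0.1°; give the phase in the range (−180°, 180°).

-61.1°

Substitute s = j326:
Numerator: 50(j326) + 16300 = 16300 + j16300
Denominator: (j326)^2 + 803(j326) + 30520 = -75756 + j261778
|N| = √(16300² + 16300²) ≈ 23052, ∠N ≈ 45.00°
|D| = √(75756² + 261778²) ≈ 2.7252e+05, ∠D ≈ 106.14°
∠H = 45.00° − 106.14° = -61.14°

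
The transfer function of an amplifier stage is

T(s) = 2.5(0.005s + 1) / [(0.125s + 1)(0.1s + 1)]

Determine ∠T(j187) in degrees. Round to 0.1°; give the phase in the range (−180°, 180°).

At ω = 187 rad/s:
zero (1 + j187·0.005) = 1 + j0.935 → |·| ≈ 1.369, ∠ ≈ 43.08°
pole (1 + j187·0.125) = 1 + j23.375 → |·| ≈ 23.396, ∠ ≈ 87.55°
pole (1 + j187·0.1) = 1 + j18.7 → |·| ≈ 18.727, ∠ ≈ 86.94°
∠T = (43.08°) − (87.55° + 86.94°) = -131.41°

-131.4°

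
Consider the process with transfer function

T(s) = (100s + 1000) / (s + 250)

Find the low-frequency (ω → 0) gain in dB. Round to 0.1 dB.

T(0) = 1000 / 250 = 4
20 log₁₀(4) ≈ 12.04 dB

12.0 dB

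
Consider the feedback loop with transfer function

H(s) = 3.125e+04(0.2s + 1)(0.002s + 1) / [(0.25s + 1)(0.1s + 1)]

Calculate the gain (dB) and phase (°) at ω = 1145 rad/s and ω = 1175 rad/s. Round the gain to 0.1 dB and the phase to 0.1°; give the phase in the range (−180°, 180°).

ω = 1145: 54.7 dB, -23.1°; ω = 1175: 54.7 dB, -22.6°

At ω = 1145 rad/s:
zero (1 + j1145·0.2) = 1 + j229 → |·| ≈ 229, ∠ ≈ 89.75°
zero (1 + j1145·0.002) = 1 + j2.29 → |·| ≈ 2.4988, ∠ ≈ 66.41°
pole (1 + j1145·0.25) = 1 + j286.25 → |·| ≈ 286.25, ∠ ≈ 89.80°
pole (1 + j1145·0.1) = 1 + j114.5 → |·| ≈ 114.5, ∠ ≈ 89.50°
|H| = 3.125e+04 · 229 · 2.4988 / (286.25 · 114.5) ≈ 545.59
Gain = 20 log₁₀(545.59) ≈ 54.74 dB
∠H = (89.75° + 66.41°) − (89.80° + 89.50°) = -23.14°

At ω = 1175 rad/s:
zero (1 + j1175·0.2) = 1 + j235 → |·| ≈ 235, ∠ ≈ 89.76°
zero (1 + j1175·0.002) = 1 + j2.35 → |·| ≈ 2.5539, ∠ ≈ 66.95°
pole (1 + j1175·0.25) = 1 + j293.75 → |·| ≈ 293.75, ∠ ≈ 89.80°
pole (1 + j1175·0.1) = 1 + j117.5 → |·| ≈ 117.5, ∠ ≈ 89.51°
|H| = 3.125e+04 · 235 · 2.5539 / (293.75 · 117.5) ≈ 543.38
Gain = 20 log₁₀(543.38) ≈ 54.70 dB
∠H = (89.76° + 66.95°) − (89.80° + 89.51°) = -22.60°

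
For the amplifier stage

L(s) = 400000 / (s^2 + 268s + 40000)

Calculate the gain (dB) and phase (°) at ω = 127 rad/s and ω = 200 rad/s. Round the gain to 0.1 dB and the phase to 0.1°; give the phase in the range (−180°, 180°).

At s = jω = j127:
quadratic: (j127)² + 268·j127 + 40000 = 23871 + j34036 → |·| ≈ 41573, ∠ ≈ 54.96°
|L| = 400000 / 41573 ≈ 9.6216
Gain = 20 log₁₀(9.6216) ≈ 19.66 dB
∠L = 0.00° − 54.96° = -54.96°

At s = jω = j200:
quadratic: (j200)² + 268·j200 + 40000 = 0 + j53600 → |·| ≈ 53600, ∠ ≈ 90.00°
|L| = 400000 / 53600 ≈ 7.4627
Gain = 20 log₁₀(7.4627) ≈ 17.46 dB
∠L = 0.00° − 90.00° = -90.00°

ω = 127: 19.7 dB, -55.0°; ω = 200: 17.5 dB, -90.0°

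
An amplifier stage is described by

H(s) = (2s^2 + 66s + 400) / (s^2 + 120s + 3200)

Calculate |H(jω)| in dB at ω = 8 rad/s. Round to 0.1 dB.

Substitute s = j8:
Numerator: 2(j8)^2 + 66(j8) + 400 = 272 + j528
Denominator: (j8)^2 + 120(j8) + 3200 = 3136 + j960
|N| = √(272² + 528²) ≈ 593.94, ∠N ≈ 62.74°
|D| = √(3136² + 960²) ≈ 3279.6, ∠D ≈ 17.02°
|H| = 593.94 / 3279.6 ≈ 0.1811
Gain = 20 log₁₀(0.1811) ≈ -14.84 dB

-14.8 dB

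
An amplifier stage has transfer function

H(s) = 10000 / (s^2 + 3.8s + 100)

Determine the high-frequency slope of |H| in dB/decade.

Each pole contributes −20 dB/decade at high frequency; each zero contributes +20 dB/decade.
Net: 0 zero(s) − 2 pole(s) → -40 dB/decade.

-40 dB/decade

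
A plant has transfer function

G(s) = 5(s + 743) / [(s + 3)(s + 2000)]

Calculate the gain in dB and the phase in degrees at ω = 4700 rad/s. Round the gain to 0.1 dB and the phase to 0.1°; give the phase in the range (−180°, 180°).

At s = jω = j4700:
zero (s+743): 743 + j4700 → |·| = √(743²+4700²) = √22642049 ≈ 4758.4, ∠ = arctan(4700/743) ≈ 81.02°
pole (s+3): 3 + j4700 → |·| = √(3²+4700²) = √22090009 ≈ 4700, ∠ = arctan(4700/3) ≈ 89.96°
pole (s+2000): 2000 + j4700 → |·| = √(2000²+4700²) = √26090000 ≈ 5107.8, ∠ = arctan(4700/2000) ≈ 66.95°
|G| = 5 · 4758.4 / 2.4007e+07 ≈ 0.00099104
Gain = 20 log₁₀(0.00099104) ≈ -60.08 dB
∠G = 81.02° − 156.91° = -75.89°

-60.1 dB, -75.9°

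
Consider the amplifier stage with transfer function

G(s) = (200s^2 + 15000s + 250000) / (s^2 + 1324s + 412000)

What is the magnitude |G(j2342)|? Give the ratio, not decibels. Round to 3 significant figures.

185

Substitute s = j2342:
Numerator: 200(j2342)^2 + 15000(j2342) + 250000 = -1096742800 + j35130000
Denominator: (j2342)^2 + 1324(j2342) + 412000 = -5072964 + j3100808
|N| = √(1096742800² + 35130000²) ≈ 1.0973e+09, ∠N ≈ 178.17°
|D| = √(5072964² + 3100808²) ≈ 5.9456e+06, ∠D ≈ 148.56°
|G| = 1.0973e+09 / 5.9456e+06 ≈ 184.56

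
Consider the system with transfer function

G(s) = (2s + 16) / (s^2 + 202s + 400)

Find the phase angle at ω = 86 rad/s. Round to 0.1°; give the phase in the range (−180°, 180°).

Substitute s = j86:
Numerator: 2(j86) + 16 = 16 + j172
Denominator: (j86)^2 + 202(j86) + 400 = -6996 + j17372
|N| = √(16² + 172²) ≈ 172.74, ∠N ≈ 84.69°
|D| = √(6996² + 17372²) ≈ 18728, ∠D ≈ 111.94°
∠G = 84.69° − 111.94° = -27.25°

-27.3°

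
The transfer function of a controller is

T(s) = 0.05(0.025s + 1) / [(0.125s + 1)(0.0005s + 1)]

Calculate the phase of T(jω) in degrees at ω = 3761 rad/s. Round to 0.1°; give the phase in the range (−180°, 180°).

-62.5°

At ω = 3761 rad/s:
zero (1 + j3761·0.025) = 1 + j94.025 → |·| ≈ 94.03, ∠ ≈ 89.39°
pole (1 + j3761·0.125) = 1 + j470.125 → |·| ≈ 470.13, ∠ ≈ 89.88°
pole (1 + j3761·0.0005) = 1 + j1.8805 → |·| ≈ 2.1299, ∠ ≈ 62.00°
∠T = (89.39°) − (89.88° + 62.00°) = -62.49°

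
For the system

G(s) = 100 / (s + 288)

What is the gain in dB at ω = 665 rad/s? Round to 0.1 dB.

Substitute s = j665:
Numerator: 100 = 100 + j0
Denominator: (j665) + 288 = 288 + j665
|N| = √(100² + 0²) ≈ 100, ∠N ≈ 0.00°
|D| = √(288² + 665²) ≈ 724.69, ∠D ≈ 66.58°
|G| = 100 / 724.69 ≈ 0.13799
Gain = 20 log₁₀(0.13799) ≈ -17.20 dB

-17.2 dB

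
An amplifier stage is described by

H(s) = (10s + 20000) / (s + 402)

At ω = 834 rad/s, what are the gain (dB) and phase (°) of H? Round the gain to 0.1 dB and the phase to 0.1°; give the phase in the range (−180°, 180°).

27.4 dB, -41.6°

Substitute s = j834:
Numerator: 10(j834) + 20000 = 20000 + j8340
Denominator: (j834) + 402 = 402 + j834
|N| = √(20000² + 8340²) ≈ 21669, ∠N ≈ 22.64°
|D| = √(402² + 834²) ≈ 925.83, ∠D ≈ 64.27°
|H| = 21669 / 925.83 ≈ 23.405
Gain = 20 log₁₀(23.405) ≈ 27.39 dB
∠H = 22.64° − 64.27° = -41.63°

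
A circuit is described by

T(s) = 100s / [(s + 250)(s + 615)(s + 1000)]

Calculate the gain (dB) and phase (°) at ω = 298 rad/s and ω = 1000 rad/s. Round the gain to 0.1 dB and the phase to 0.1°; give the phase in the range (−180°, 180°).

At s = jω = j298:
zero at origin: s = j298 → |·| = 298, ∠ = 90.00°
pole (s+250): 250 + j298 → |·| = √(250²+298²) = √151304 ≈ 388.98, ∠ = arctan(298/250) ≈ 50.01°
pole (s+615): 615 + j298 → |·| = √(615²+298²) = √467029 ≈ 683.4, ∠ = arctan(298/615) ≈ 25.85°
pole (s+1000): 1000 + j298 → |·| = √(1000²+298²) = √1088804 ≈ 1043.5, ∠ = arctan(298/1000) ≈ 16.59°
|T| = 100 · 298 / 2.7739e+08 ≈ 0.00010743
Gain = 20 log₁₀(0.00010743) ≈ -79.38 dB
∠T = 90.00° − 92.45° = -2.45°

At s = jω = j1000:
zero at origin: s = j1000 → |·| = 1000, ∠ = 90.00°
pole (s+250): 250 + j1000 → |·| = √(250²+1000²) = √1062500 ≈ 1030.8, ∠ = arctan(1000/250) ≈ 75.96°
pole (s+615): 615 + j1000 → |·| = √(615²+1000²) = √1378225 ≈ 1174, ∠ = arctan(1000/615) ≈ 58.41°
pole (s+1000): 1000 + j1000 → |·| = √(1000²+1000²) = √2000000 ≈ 1414.2, ∠ = arctan(1000/1000) ≈ 45.00°
|T| = 100 · 1000 / 1.7114e+09 ≈ 5.8432e-05
Gain = 20 log₁₀(5.8432e-05) ≈ -84.67 dB
∠T = 90.00° − 179.37° = -89.37°

ω = 298: -79.4 dB, -2.5°; ω = 1000: -84.7 dB, -89.4°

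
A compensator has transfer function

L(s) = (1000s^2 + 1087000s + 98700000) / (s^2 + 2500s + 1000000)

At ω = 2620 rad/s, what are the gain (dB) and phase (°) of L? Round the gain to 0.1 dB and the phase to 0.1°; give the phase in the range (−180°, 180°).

Substitute s = j2620:
Numerator: 1000(j2620)^2 + 1087000(j2620) + 98700000 = -6765700000 + j2847940000
Denominator: (j2620)^2 + 2500(j2620) + 1000000 = -5864400 + j6550000
|N| = √(6765700000² + 2847940000²) ≈ 7.3407e+09, ∠N ≈ 157.17°
|D| = √(5864400² + 6550000²) ≈ 8.7917e+06, ∠D ≈ 131.84°
|L| = 7.3407e+09 / 8.7917e+06 ≈ 834.96
Gain = 20 log₁₀(834.96) ≈ 58.43 dB
∠L = 157.17° − 131.84° = 25.33°

58.4 dB, 25.3°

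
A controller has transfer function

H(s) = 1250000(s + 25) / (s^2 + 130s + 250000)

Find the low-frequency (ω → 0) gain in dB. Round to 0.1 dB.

H(0) = 1250000·25 / 250000 = 125
20 log₁₀(125) ≈ 41.94 dB

41.9 dB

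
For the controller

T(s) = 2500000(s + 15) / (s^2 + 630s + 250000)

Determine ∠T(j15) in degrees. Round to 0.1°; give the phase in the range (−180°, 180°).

42.8°

At s = jω = j15:
zero (s+15): 15 + j15 → |·| = √(15²+15²) = √450 ≈ 21.213, ∠ = arctan(15/15) ≈ 45.00°
quadratic: (j15)² + 630·j15 + 250000 = 249775 + j9450 → |·| ≈ 2.4995e+05, ∠ ≈ 2.17°
∠T = 45.00° − 2.17° = 42.83°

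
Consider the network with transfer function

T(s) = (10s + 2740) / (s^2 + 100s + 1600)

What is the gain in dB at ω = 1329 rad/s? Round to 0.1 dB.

-42.3 dB

Substitute s = j1329:
Numerator: 10(j1329) + 2740 = 2740 + j13290
Denominator: (j1329)^2 + 100(j1329) + 1600 = -1764641 + j132900
|N| = √(2740² + 13290²) ≈ 13570, ∠N ≈ 78.35°
|D| = √(1764641² + 132900²) ≈ 1.7696e+06, ∠D ≈ 175.69°
|T| = 13570 / 1.7696e+06 ≈ 0.0076684
Gain = 20 log₁₀(0.0076684) ≈ -42.31 dB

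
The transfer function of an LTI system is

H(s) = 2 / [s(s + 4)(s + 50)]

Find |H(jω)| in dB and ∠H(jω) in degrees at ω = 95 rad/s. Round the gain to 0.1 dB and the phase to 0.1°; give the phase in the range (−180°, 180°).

-113.7 dB, 120.2°

At s = jω = j95:
pole (s+4): 4 + j95 → |·| = √(4²+95²) = √9041 ≈ 95.084, ∠ = arctan(95/4) ≈ 87.59°
pole (s+50): 50 + j95 → |·| = √(50²+95²) = √11525 ≈ 107.35, ∠ = arctan(95/50) ≈ 62.24°
pole at origin: |s| = 95, ∠ = 90.00° (in denominator)
|H| = 2 / 9.6969e+05 ≈ 2.0625e-06
Gain = 20 log₁₀(2.0625e-06) ≈ -113.71 dB
∠H = 0.00° − 239.83° = -239.83° ≡ 120.17° (principal value)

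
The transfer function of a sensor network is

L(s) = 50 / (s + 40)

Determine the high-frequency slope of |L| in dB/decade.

Each pole contributes −20 dB/decade at high frequency; each zero contributes +20 dB/decade.
Net: 0 zero(s) − 1 pole(s) → -20 dB/decade.

-20 dB/decade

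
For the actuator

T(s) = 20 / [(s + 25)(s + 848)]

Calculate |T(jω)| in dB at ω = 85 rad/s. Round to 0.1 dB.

-71.5 dB

At s = jω = j85:
pole (s+25): 25 + j85 → |·| = √(25²+85²) = √7850 ≈ 88.6, ∠ = arctan(85/25) ≈ 73.61°
pole (s+848): 848 + j85 → |·| = √(848²+85²) = √726329 ≈ 852.25, ∠ = arctan(85/848) ≈ 5.72°
|T| = 20 / 75509 ≈ 0.00026487
Gain = 20 log₁₀(0.00026487) ≈ -71.54 dB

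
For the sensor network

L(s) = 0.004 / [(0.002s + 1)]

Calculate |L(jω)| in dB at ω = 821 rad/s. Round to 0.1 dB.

At ω = 821 rad/s:
pole (1 + j821·0.002) = 1 + j1.642 → |·| ≈ 1.9225, ∠ ≈ 58.66°
|L| = 0.004 · 1 / (1.9225) ≈ 0.0020806
Gain = 20 log₁₀(0.0020806) ≈ -53.64 dB

-53.6 dB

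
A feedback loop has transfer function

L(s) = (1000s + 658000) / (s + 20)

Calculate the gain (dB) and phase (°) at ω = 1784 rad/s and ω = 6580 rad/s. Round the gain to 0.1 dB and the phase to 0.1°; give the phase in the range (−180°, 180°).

ω = 1784: 60.6 dB, -19.6°; ω = 6580: 60.0 dB, -5.5°

Substitute s = j1784:
Numerator: 1000(j1784) + 658000 = 658000 + j1784000
Denominator: (j1784) + 20 = 20 + j1784
|N| = √(658000² + 1784000²) ≈ 1.9015e+06, ∠N ≈ 69.75°
|D| = √(20² + 1784²) ≈ 1784.1, ∠D ≈ 89.36°
|L| = 1.9015e+06 / 1784.1 ≈ 1065.8
Gain = 20 log₁₀(1065.8) ≈ 60.55 dB
∠L = 69.75° − 89.36° = -19.61°

Substitute s = j6580:
Numerator: 1000(j6580) + 658000 = 658000 + j6580000
Denominator: (j6580) + 20 = 20 + j6580
|N| = √(658000² + 6580000²) ≈ 6.6128e+06, ∠N ≈ 84.29°
|D| = √(20² + 6580²) ≈ 6580, ∠D ≈ 89.83°
|L| = 6.6128e+06 / 6580 ≈ 1005
Gain = 20 log₁₀(1005) ≈ 60.04 dB
∠L = 84.29° − 89.83° = -5.54°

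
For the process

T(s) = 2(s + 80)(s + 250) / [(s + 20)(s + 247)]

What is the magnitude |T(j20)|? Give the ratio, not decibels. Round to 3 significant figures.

5.90

At s = jω = j20:
zero (s+80): 80 + j20 → |·| = √(80²+20²) = √6800 ≈ 82.462, ∠ = arctan(20/80) ≈ 14.04°
zero (s+250): 250 + j20 → |·| = √(250²+20²) = √62900 ≈ 250.8, ∠ = arctan(20/250) ≈ 4.57°
pole (s+20): 20 + j20 → |·| = √(20²+20²) = √800 ≈ 28.284, ∠ = arctan(20/20) ≈ 45.00°
pole (s+247): 247 + j20 → |·| = √(247²+20²) = √61409 ≈ 247.81, ∠ = arctan(20/247) ≈ 4.63°
|T| = 2 · 20681 / 7009.1 ≈ 5.9012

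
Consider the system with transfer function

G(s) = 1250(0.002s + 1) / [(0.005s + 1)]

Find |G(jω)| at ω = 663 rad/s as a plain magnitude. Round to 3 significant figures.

600

At ω = 663 rad/s:
zero (1 + j663·0.002) = 1 + j1.326 → |·| ≈ 1.6608, ∠ ≈ 52.98°
pole (1 + j663·0.005) = 1 + j3.315 → |·| ≈ 3.4625, ∠ ≈ 73.21°
|G| = 1250 · 1.6608 / (3.4625) ≈ 599.57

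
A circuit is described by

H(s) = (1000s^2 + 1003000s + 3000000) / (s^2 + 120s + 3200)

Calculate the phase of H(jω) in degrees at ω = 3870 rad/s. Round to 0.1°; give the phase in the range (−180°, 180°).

-12.8°

Substitute s = j3870:
Numerator: 1000(j3870)^2 + 1003000(j3870) + 3000000 = -14973900000 + j3881610000
Denominator: (j3870)^2 + 120(j3870) + 3200 = -14973700 + j464400
|N| = √(14973900000² + 3881610000²) ≈ 1.5469e+10, ∠N ≈ 165.47°
|D| = √(14973700² + 464400²) ≈ 1.4981e+07, ∠D ≈ 178.22°
∠H = 165.47° − 178.22° = -12.75°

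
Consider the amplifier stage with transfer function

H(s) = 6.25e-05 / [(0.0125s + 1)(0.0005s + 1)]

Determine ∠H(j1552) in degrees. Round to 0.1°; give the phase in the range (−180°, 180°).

-124.9°

At ω = 1552 rad/s:
pole (1 + j1552·0.0125) = 1 + j19.4 → |·| ≈ 19.426, ∠ ≈ 87.05°
pole (1 + j1552·0.0005) = 1 + j0.776 → |·| ≈ 1.2658, ∠ ≈ 37.81°
∠H = (0°) − (87.05° + 37.81°) = -124.86°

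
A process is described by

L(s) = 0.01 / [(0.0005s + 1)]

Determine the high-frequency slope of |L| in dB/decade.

-20 dB/decade

Each pole contributes −20 dB/decade at high frequency; each zero contributes +20 dB/decade.
Net: 0 zero(s) − 1 pole(s) → -20 dB/decade.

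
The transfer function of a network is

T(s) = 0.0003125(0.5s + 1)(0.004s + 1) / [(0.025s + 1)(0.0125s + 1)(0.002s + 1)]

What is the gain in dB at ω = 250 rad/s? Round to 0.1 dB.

At ω = 250 rad/s:
zero (1 + j250·0.5) = 1 + j125 → |·| ≈ 125, ∠ ≈ 89.54°
zero (1 + j250·0.004) = 1 + j1 → |·| ≈ 1.4142, ∠ ≈ 45.00°
pole (1 + j250·0.025) = 1 + j6.25 → |·| ≈ 6.3295, ∠ ≈ 80.91°
pole (1 + j250·0.0125) = 1 + j3.125 → |·| ≈ 3.2811, ∠ ≈ 72.26°
pole (1 + j250·0.002) = 1 + j0.5 → |·| ≈ 1.118, ∠ ≈ 26.57°
|T| = 0.0003125 · 125 · 1.4142 / (6.3295 · 3.2811 · 1.118) ≈ 0.0023793
Gain = 20 log₁₀(0.0023793) ≈ -52.47 dB

-52.5 dB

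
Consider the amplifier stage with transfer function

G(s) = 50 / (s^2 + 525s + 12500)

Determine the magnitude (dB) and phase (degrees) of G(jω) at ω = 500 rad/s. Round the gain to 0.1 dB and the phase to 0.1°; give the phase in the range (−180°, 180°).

-77.0 dB, -132.1°

Substitute s = j500:
Numerator: 50 = 50 + j0
Denominator: (j500)^2 + 525(j500) + 12500 = -237500 + j262500
|N| = √(50² + 0²) ≈ 50, ∠N ≈ 0.00°
|D| = √(237500² + 262500²) ≈ 3.54e+05, ∠D ≈ 132.14°
|G| = 50 / 3.54e+05 ≈ 0.00014124
Gain = 20 log₁₀(0.00014124) ≈ -77.00 dB
∠G = 0.00° − 132.14° = -132.14°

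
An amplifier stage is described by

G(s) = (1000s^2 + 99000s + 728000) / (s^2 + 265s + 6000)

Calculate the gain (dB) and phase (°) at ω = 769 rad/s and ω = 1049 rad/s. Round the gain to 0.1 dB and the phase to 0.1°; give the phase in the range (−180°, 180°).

ω = 769: 59.7 dB, 11.9°; ω = 1049: 59.8 dB, 8.9°

Substitute s = j769:
Numerator: 1000(j769)^2 + 99000(j769) + 728000 = -590633000 + j76131000
Denominator: (j769)^2 + 265(j769) + 6000 = -585361 + j203785
|N| = √(590633000² + 76131000²) ≈ 5.9552e+08, ∠N ≈ 172.66°
|D| = √(585361² + 203785²) ≈ 6.1982e+05, ∠D ≈ 160.81°
|G| = 5.9552e+08 / 6.1982e+05 ≈ 960.8
Gain = 20 log₁₀(960.8) ≈ 59.65 dB
∠G = 172.66° − 160.81° = 11.85°

Substitute s = j1049:
Numerator: 1000(j1049)^2 + 99000(j1049) + 728000 = -1099673000 + j103851000
Denominator: (j1049)^2 + 265(j1049) + 6000 = -1094401 + j277985
|N| = √(1099673000² + 103851000²) ≈ 1.1046e+09, ∠N ≈ 174.61°
|D| = √(1094401² + 277985²) ≈ 1.1292e+06, ∠D ≈ 165.75°
|G| = 1.1046e+09 / 1.1292e+06 ≈ 978.21
Gain = 20 log₁₀(978.21) ≈ 59.81 dB
∠G = 174.61° − 165.75° = 8.86°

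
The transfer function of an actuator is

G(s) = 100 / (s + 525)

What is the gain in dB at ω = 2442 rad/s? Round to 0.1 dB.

Substitute s = j2442:
Numerator: 100 = 100 + j0
Denominator: (j2442) + 525 = 525 + j2442
|N| = √(100² + 0²) ≈ 100, ∠N ≈ 0.00°
|D| = √(525² + 2442²) ≈ 2497.8, ∠D ≈ 77.87°
|G| = 100 / 2497.8 ≈ 0.040035
Gain = 20 log₁₀(0.040035) ≈ -27.95 dB

-28.0 dB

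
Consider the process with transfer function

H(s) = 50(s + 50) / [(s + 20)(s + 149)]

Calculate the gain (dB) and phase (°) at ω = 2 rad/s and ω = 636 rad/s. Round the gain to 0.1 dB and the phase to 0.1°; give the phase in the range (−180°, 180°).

At s = jω = j2:
zero (s+50): 50 + j2 → |·| = √(50²+2²) = √2504 ≈ 50.04, ∠ = arctan(2/50) ≈ 2.29°
pole (s+20): 20 + j2 → |·| = √(20²+2²) = √404 ≈ 20.1, ∠ = arctan(2/20) ≈ 5.71°
pole (s+149): 149 + j2 → |·| = √(149²+2²) = √22205 ≈ 149.01, ∠ = arctan(2/149) ≈ 0.77°
|H| = 50 · 50.04 / 2995.1 ≈ 0.83536
Gain = 20 log₁₀(0.83536) ≈ -1.56 dB
∠H = 2.29° − 6.48° = -4.19°

At s = jω = j636:
zero (s+50): 50 + j636 → |·| = √(50²+636²) = √406996 ≈ 637.96, ∠ = arctan(636/50) ≈ 85.50°
pole (s+20): 20 + j636 → |·| = √(20²+636²) = √404896 ≈ 636.31, ∠ = arctan(636/20) ≈ 88.20°
pole (s+149): 149 + j636 → |·| = √(149²+636²) = √426697 ≈ 653.22, ∠ = arctan(636/149) ≈ 76.81°
|H| = 50 · 637.96 / 4.1565e+05 ≈ 0.076742
Gain = 20 log₁₀(0.076742) ≈ -22.30 dB
∠H = 85.50° − 165.01° = -79.51°

ω = 2: -1.6 dB, -4.2°; ω = 636: -22.3 dB, -79.5°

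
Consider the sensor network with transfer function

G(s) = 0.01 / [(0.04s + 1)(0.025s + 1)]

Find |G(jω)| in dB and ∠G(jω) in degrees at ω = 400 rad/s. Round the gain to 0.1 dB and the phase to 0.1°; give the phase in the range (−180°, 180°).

-84.1 dB, -170.7°

At ω = 400 rad/s:
pole (1 + j400·0.04) = 1 + j16 → |·| ≈ 16.031, ∠ ≈ 86.42°
pole (1 + j400·0.025) = 1 + j10 → |·| ≈ 10.05, ∠ ≈ 84.29°
|G| = 0.01 · 1 / (16.031 · 10.05) ≈ 6.2069e-05
Gain = 20 log₁₀(6.2069e-05) ≈ -84.14 dB
∠G = (0°) − (86.42° + 84.29°) = -170.71°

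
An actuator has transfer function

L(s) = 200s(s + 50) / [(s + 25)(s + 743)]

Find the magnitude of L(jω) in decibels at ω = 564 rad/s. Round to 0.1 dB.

41.7 dB

At s = jω = j564:
zero (s+50): 50 + j564 → |·| = √(50²+564²) = √320596 ≈ 566.21, ∠ = arctan(564/50) ≈ 84.93°
zero at origin: s = j564 → |·| = 564, ∠ = 90.00°
pole (s+25): 25 + j564 → |·| = √(25²+564²) = √318721 ≈ 564.55, ∠ = arctan(564/25) ≈ 87.46°
pole (s+743): 743 + j564 → |·| = √(743²+564²) = √870145 ≈ 932.82, ∠ = arctan(564/743) ≈ 37.20°
|L| = 200 · 3.1934e+05 / 5.2662e+05 ≈ 121.28
Gain = 20 log₁₀(121.28) ≈ 41.68 dB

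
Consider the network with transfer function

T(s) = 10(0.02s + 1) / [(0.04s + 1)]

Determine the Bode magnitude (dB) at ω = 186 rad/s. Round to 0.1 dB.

At ω = 186 rad/s:
zero (1 + j186·0.02) = 1 + j3.72 → |·| ≈ 3.8521, ∠ ≈ 74.95°
pole (1 + j186·0.04) = 1 + j7.44 → |·| ≈ 7.5069, ∠ ≈ 82.34°
|T| = 10 · 3.8521 / (7.5069) ≈ 5.1314
Gain = 20 log₁₀(5.1314) ≈ 14.20 dB

14.2 dB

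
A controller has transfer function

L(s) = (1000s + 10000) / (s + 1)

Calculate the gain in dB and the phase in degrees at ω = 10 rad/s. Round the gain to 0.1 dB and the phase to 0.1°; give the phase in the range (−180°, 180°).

63.0 dB, -39.3°

Substitute s = j10:
Numerator: 1000(j10) + 10000 = 10000 + j10000
Denominator: (j10) + 1 = 1 + j10
|N| = √(10000² + 10000²) ≈ 14142, ∠N ≈ 45.00°
|D| = √(1² + 10²) ≈ 10.05, ∠D ≈ 84.29°
|L| = 14142 / 10.05 ≈ 1407.2
Gain = 20 log₁₀(1407.2) ≈ 62.97 dB
∠L = 45.00° − 84.29° = -39.29°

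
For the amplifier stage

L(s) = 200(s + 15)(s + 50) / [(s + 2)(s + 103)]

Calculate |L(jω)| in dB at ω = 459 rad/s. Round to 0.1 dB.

45.9 dB

At s = jω = j459:
zero (s+15): 15 + j459 → |·| = √(15²+459²) = √210906 ≈ 459.25, ∠ = arctan(459/15) ≈ 88.13°
zero (s+50): 50 + j459 → |·| = √(50²+459²) = √213181 ≈ 461.72, ∠ = arctan(459/50) ≈ 83.78°
pole (s+2): 2 + j459 → |·| = √(2²+459²) = √210685 ≈ 459, ∠ = arctan(459/2) ≈ 89.75°
pole (s+103): 103 + j459 → |·| = √(103²+459²) = √221290 ≈ 470.41, ∠ = arctan(459/103) ≈ 77.35°
|L| = 200 · 2.1204e+05 / 2.1592e+05 ≈ 196.41
Gain = 20 log₁₀(196.41) ≈ 45.86 dB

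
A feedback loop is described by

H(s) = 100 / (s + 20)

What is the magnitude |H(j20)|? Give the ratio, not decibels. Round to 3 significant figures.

Substitute s = j20:
Numerator: 100 = 100 + j0
Denominator: (j20) + 20 = 20 + j20
|N| = √(100² + 0²) ≈ 100, ∠N ≈ 0.00°
|D| = √(20² + 20²) ≈ 28.284, ∠D ≈ 45.00°
|H| = 100 / 28.284 ≈ 3.5356

3.54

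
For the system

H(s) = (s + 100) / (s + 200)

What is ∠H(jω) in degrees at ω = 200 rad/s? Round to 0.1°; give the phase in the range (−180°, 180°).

At s = jω = j200:
zero (s+100): 100 + j200 → |·| = √(100²+200²) = √50000 ≈ 223.61, ∠ = arctan(200/100) ≈ 63.43°
pole (s+200): 200 + j200 → |·| = √(200²+200²) = √80000 ≈ 282.84, ∠ = arctan(200/200) ≈ 45.00°
∠H = 63.43° − 45.00° = 18.43°

18.4°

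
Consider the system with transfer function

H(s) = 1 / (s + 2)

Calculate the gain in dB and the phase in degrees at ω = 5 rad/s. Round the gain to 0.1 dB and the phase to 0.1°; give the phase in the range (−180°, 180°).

-14.6 dB, -68.2°

At s = jω = j5:
pole (s+2): 2 + j5 → |·| = √(2²+5²) = √29 ≈ 5.3852, ∠ = arctan(5/2) ≈ 68.20°
|H| = 1 / 5.3852 ≈ 0.18569
Gain = 20 log₁₀(0.18569) ≈ -14.62 dB
∠H = 0.00° − 68.20° = -68.20°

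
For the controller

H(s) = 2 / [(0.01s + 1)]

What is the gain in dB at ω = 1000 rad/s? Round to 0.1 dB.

At ω = 1000 rad/s:
pole (1 + j1000·0.01) = 1 + j10 → |·| ≈ 10.05, ∠ ≈ 84.29°
|H| = 2 · 1 / (10.05) ≈ 0.199
Gain = 20 log₁₀(0.199) ≈ -14.02 dB

-14.0 dB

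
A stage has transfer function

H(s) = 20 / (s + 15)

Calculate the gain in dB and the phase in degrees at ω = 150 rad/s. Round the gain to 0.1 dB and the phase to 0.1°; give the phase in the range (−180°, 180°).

Substitute s = j150:
Numerator: 20 = 20 + j0
Denominator: (j150) + 15 = 15 + j150
|N| = √(20² + 0²) ≈ 20, ∠N ≈ 0.00°
|D| = √(15² + 150²) ≈ 150.75, ∠D ≈ 84.29°
|H| = 20 / 150.75 ≈ 0.13267
Gain = 20 log₁₀(0.13267) ≈ -17.54 dB
∠H = 0.00° − 84.29° = -84.29°

-17.5 dB, -84.3°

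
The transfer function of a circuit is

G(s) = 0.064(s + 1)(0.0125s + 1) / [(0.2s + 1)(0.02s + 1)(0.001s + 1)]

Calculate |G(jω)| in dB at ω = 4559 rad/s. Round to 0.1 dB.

At ω = 4559 rad/s:
zero (1 + j4559·1) = 1 + j4559 → |·| ≈ 4559, ∠ ≈ 89.99°
zero (1 + j4559·0.0125) = 1 + j56.9875 → |·| ≈ 56.996, ∠ ≈ 88.99°
pole (1 + j4559·0.2) = 1 + j911.8 → |·| ≈ 911.8, ∠ ≈ 89.94°
pole (1 + j4559·0.02) = 1 + j91.18 → |·| ≈ 91.185, ∠ ≈ 89.37°
pole (1 + j4559·0.001) = 1 + j4.559 → |·| ≈ 4.6674, ∠ ≈ 77.63°
|G| = 0.064 · 4559 · 56.996 / (911.8 · 91.185 · 4.6674) ≈ 0.042854
Gain = 20 log₁₀(0.042854) ≈ -27.36 dB

-27.4 dB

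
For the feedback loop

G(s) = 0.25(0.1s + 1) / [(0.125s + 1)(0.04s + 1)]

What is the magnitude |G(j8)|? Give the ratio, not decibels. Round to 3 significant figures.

At ω = 8 rad/s:
zero (1 + j8·0.1) = 1 + j0.8 → |·| ≈ 1.2806, ∠ ≈ 38.66°
pole (1 + j8·0.125) = 1 + j1 → |·| ≈ 1.4142, ∠ ≈ 45.00°
pole (1 + j8·0.04) = 1 + j0.32 → |·| ≈ 1.05, ∠ ≈ 17.74°
|G| = 0.25 · 1.2806 / (1.4142 · 1.05) ≈ 0.2156

0.216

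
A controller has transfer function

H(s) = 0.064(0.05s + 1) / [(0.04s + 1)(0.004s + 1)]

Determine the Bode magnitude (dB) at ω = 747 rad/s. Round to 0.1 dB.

-31.9 dB

At ω = 747 rad/s:
zero (1 + j747·0.05) = 1 + j37.35 → |·| ≈ 37.363, ∠ ≈ 88.47°
pole (1 + j747·0.04) = 1 + j29.88 → |·| ≈ 29.897, ∠ ≈ 88.08°
pole (1 + j747·0.004) = 1 + j2.988 → |·| ≈ 3.1509, ∠ ≈ 71.50°
|H| = 0.064 · 37.363 / (29.897 · 3.1509) ≈ 0.025384
Gain = 20 log₁₀(0.025384) ≈ -31.91 dB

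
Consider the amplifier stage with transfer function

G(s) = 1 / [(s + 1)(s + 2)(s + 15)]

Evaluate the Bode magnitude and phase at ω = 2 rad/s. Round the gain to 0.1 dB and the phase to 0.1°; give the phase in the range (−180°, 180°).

At s = jω = j2:
pole (s+1): 1 + j2 → |·| = √(1²+2²) = √5 ≈ 2.2361, ∠ = arctan(2/1) ≈ 63.43°
pole (s+2): 2 + j2 → |·| = √(2²+2²) = √8 ≈ 2.8284, ∠ = arctan(2/2) ≈ 45.00°
pole (s+15): 15 + j2 → |·| = √(15²+2²) = √229 ≈ 15.133, ∠ = arctan(2/15) ≈ 7.59°
|G| = 1 / 95.71 ≈ 0.010448
Gain = 20 log₁₀(0.010448) ≈ -39.62 dB
∠G = 0.00° − 116.02° = -116.02°

-39.6 dB, -116.0°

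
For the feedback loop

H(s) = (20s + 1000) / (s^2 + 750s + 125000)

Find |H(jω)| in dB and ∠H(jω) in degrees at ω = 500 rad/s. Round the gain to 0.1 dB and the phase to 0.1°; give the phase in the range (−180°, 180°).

Substitute s = j500:
Numerator: 20(j500) + 1000 = 1000 + j10000
Denominator: (j500)^2 + 750(j500) + 125000 = -125000 + j375000
|N| = √(1000² + 10000²) ≈ 10050, ∠N ≈ 84.29°
|D| = √(125000² + 375000²) ≈ 3.9528e+05, ∠D ≈ 108.43°
|H| = 10050 / 3.9528e+05 ≈ 0.025425
Gain = 20 log₁₀(0.025425) ≈ -31.89 dB
∠H = 84.29° − 108.43° = -24.14°

-31.9 dB, -24.1°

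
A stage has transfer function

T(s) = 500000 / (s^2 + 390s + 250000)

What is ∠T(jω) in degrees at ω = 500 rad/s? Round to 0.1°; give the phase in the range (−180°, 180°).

-90.0°

At s = jω = j500:
quadratic: (j500)² + 390·j500 + 250000 = 0 + j195000 → |·| ≈ 1.95e+05, ∠ ≈ 90.00°
∠T = 0.00° − 90.00° = -90.00°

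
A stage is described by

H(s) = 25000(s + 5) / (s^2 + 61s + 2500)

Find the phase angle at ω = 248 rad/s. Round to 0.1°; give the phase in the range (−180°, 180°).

-76.8°

At s = jω = j248:
zero (s+5): 5 + j248 → |·| = √(5²+248²) = √61529 ≈ 248.05, ∠ = arctan(248/5) ≈ 88.84°
quadratic: (j248)² + 61·j248 + 2500 = -59004 + j15128 → |·| ≈ 60912, ∠ ≈ 165.62°
∠H = 88.84° − 165.62° = -76.78°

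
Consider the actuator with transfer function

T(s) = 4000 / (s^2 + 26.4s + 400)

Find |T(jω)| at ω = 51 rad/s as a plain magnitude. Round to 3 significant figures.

At s = jω = j51:
quadratic: (j51)² + 26.4·j51 + 400 = -2201 + j1346.4 → |·| ≈ 2580.2, ∠ ≈ 148.54°
|T| = 4000 / 2580.2 ≈ 1.5503

1.55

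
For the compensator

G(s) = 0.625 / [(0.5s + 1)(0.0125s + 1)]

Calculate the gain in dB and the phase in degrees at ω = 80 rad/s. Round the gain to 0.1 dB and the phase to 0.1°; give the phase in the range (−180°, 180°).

At ω = 80 rad/s:
pole (1 + j80·0.5) = 1 + j40 → |·| ≈ 40.012, ∠ ≈ 88.57°
pole (1 + j80·0.0125) = 1 + j1 → |·| ≈ 1.4142, ∠ ≈ 45.00°
|G| = 0.625 · 1 / (40.012 · 1.4142) ≈ 0.011045
Gain = 20 log₁₀(0.011045) ≈ -39.14 dB
∠G = (0°) − (88.57° + 45.00°) = -133.57°

-39.1 dB, -133.6°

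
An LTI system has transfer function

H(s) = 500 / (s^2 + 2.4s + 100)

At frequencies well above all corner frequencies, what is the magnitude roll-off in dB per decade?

-40 dB/decade

Each pole contributes −20 dB/decade at high frequency; each zero contributes +20 dB/decade.
Net: 0 zero(s) − 2 pole(s) → -40 dB/decade.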